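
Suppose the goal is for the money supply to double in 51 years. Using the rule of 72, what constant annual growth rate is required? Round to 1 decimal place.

approximately 1.4% a year

72 / 51 ≈ 1.41, so about 1.4% a year.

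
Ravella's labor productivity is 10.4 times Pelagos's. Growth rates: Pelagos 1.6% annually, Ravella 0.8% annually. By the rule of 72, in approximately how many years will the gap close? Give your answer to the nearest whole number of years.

about 304 years

What matters is the difference: 0.8 pp.
Rule of 72 on the gap: the ratio halves every 72/0.8 ≈ 90.00 years.
A 10.4 times gap takes log₂(10.4) ≈ 3.38 halvings to close: 3.38 × 90.00 ≈ 304 years.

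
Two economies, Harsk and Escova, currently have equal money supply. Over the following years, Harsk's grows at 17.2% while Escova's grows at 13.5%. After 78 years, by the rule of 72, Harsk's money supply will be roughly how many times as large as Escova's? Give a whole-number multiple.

≈ 16 times

Harsk pulls ahead at 3.7 pp per year, so the ratio doubles every 72/3.7 ≈ 19.46 years.
In 78 years that's 4.01 doublings: 2^4.01 ≈ 16.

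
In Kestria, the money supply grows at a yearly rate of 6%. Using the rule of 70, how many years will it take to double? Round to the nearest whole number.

≈ 12 years

70/6 ≈ 11.67, so it doubles roughly every 12 years.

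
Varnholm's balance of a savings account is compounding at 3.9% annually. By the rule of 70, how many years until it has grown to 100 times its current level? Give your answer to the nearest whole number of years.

One doubling takes 70/3.9 = 17.95 years.
100× is log₂ 100 ≈ 6.64 doublings, so ≈ 6.64 × 17.95 = 119 years.

≈ 119 years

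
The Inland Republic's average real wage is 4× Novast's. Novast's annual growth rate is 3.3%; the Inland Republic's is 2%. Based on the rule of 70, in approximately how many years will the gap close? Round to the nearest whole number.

What matters is the difference: 1.3 pp.
Rule of 70 on the gap: the ratio halves every 70/1.3 ≈ 53.85 years.
A 4× gap closes after 2 halvings: 2 × 53.85 ≈ 108 years.

approximately 108 years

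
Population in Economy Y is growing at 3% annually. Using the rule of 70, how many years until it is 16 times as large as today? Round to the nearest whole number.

Doubling time ≈ 70/3 = 23.33 years.
16× is 4 doublings, so 4 × 23.33 ≈ 93 years.

approximately 93 years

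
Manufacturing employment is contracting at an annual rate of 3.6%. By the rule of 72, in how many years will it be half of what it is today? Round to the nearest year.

roughly 20 years

The rule works in reverse for decay: 72/3.6 ≈ 20.00 years to halve.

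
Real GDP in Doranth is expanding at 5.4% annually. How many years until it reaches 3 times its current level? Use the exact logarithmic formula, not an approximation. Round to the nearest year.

t = ln(3) / ln(1 + 0.054) = 1.0986 / 0.052592 ≈ 20.89.
≈ 21 years.

21 years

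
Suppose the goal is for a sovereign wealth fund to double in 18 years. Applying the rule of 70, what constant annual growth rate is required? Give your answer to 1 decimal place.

70 / 18 ≈ 3.89, so about 3.9% annually.

3.9%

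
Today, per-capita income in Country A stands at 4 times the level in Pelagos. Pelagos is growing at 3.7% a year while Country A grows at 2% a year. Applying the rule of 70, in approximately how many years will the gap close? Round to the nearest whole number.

around 82 years

What matters is the difference: 1.7 pp.
Rule of 70 on the gap: the ratio halves every 70/1.7 ≈ 41.18 years.
A 4 times gap closes after 2 halvings: 2 × 41.18 ≈ 82 years.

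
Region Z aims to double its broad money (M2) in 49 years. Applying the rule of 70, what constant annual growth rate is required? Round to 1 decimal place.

around 1.4%

70 / 49 ≈ 1.43, so about 1.4% annually.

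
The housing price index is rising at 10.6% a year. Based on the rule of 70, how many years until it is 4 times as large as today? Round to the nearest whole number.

At 10.6% it doubles every 70/10.6 ≈ 6.60 years.
Getting to 4× needs 2 doublings: 2 × 6.60 ≈ 13 years.

13 years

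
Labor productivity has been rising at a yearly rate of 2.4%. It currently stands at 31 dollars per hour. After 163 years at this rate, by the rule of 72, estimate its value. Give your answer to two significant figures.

Doubling time ≈ 72/2.4 = 30.00 years.
163 years is 163/30.00 ≈ 5.43 doublings, a factor of 2^5.43 ≈ 43.11.
31 × 43.11 ≈ 1300 dollars per hour.

around 1300 dollars per hour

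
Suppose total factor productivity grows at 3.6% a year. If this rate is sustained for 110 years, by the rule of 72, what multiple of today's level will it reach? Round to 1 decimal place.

about 45.3 times

Doubles every ≈ 20.00 years (72/3.6).
110 years is 5.50 doublings; 2^5.50 ≈ 45.3×.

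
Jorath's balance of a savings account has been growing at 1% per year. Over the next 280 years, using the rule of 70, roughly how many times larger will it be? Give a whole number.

roughly 16 times

70/1 ≈ 70.00 years per doubling.
280 years fits 4 doublings: 2^4 = 16.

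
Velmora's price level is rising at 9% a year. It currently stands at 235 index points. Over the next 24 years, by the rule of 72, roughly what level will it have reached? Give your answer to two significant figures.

roughly 1900 index points

It doubles every 72/9 ≈ 8.00 years, so 24 years is 3.00 doublings.
2^3.00 ≈ 8.00; 235 × 8.00 ≈ 1900 index points.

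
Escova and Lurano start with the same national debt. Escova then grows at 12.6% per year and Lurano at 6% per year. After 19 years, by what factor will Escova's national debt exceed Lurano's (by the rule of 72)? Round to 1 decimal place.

3.3 times

Escova pulls ahead at 6.6 pp per year, so the ratio doubles every 72/6.6 ≈ 10.91 years.
In 19 years that's 1.74 doublings: 2^1.74 ≈ 3.3.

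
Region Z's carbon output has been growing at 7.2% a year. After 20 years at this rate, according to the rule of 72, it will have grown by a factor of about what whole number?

72/7.2 ≈ 10.00 years per doubling.
20 years fits 2 doublings: 2^2 = 4.

≈ 4 times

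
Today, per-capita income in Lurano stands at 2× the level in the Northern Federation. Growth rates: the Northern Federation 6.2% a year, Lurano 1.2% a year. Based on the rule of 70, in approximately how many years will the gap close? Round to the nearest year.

around 14 years

the Northern Federation gains on Lurano at 6.2% − 1.2% = 5 points a year.
At that relative rate the gap halves every 70/5 ≈ 14.00 years.
A 2× gap closes after 1 halving: 1 × 14.00 ≈ 14 years.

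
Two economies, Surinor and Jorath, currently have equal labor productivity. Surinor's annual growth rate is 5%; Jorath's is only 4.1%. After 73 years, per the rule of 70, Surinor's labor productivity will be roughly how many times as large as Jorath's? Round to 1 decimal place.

approximately 1.9 times

Surinor pulls ahead at 0.9 pp per year, so the ratio doubles every 70/0.9 ≈ 77.78 years.
In 73 years that's 0.94 doublings: 2^0.94 ≈ 1.9.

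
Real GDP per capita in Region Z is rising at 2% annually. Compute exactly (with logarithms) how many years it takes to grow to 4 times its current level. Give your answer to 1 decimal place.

70.0 years

t = ln(4) / ln(1 + 0.02) = 1.3863 / 0.019803 ≈ 70.00.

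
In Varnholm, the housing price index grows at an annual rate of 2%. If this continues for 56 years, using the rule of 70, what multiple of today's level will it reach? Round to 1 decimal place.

about 3.0 times

Doubling time ≈ 70/2 = 35.00 years.
56 years / 35.00 ≈ 1.60 doublings → factor 2^1.60 ≈ 3.0.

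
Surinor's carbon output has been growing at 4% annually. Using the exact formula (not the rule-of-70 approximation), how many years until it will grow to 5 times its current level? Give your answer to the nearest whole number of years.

t = ln(5) / ln(1 + 0.04) = 1.6094 / 0.039221 ≈ 41.03.
≈ 41 years.

41 years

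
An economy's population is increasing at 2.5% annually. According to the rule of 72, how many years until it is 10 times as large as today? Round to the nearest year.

One doubling takes 72/2.5 = 28.80 years.
10× is log₂ 10 ≈ 3.32 doublings, so ≈ 3.32 × 28.80 = 96 years.

roughly 96 years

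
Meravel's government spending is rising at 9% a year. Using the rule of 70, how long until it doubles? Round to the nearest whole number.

≈ 8 years

At 9%, doubling takes about 70/9 = 7.78 years.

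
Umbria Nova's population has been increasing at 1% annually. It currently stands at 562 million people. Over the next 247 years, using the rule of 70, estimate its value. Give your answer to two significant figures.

It doubles every 70/1 ≈ 70.00 years, so 247 years is 3.53 doublings.
2^3.53 ≈ 11.55; 562 × 11.55 ≈ 6500 million people.

approximately 6500 million people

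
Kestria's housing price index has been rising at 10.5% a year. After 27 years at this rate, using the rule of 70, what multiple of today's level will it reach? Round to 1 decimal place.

roughly 16.6 times

Doubles every ≈ 6.67 years (70/10.5).
27 years is 4.05 doublings; 2^4.05 ≈ 16.6×.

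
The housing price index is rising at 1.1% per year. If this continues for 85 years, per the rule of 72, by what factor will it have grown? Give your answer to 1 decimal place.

approximately 2.5 times

Doubles every ≈ 65.45 years (72/1.1).
85 years is 1.30 doublings; 2^1.30 ≈ 2.5×.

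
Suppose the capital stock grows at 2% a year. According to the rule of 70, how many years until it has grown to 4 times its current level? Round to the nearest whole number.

One doubling takes 70/2 = 35.00 years.
4 = 2^2, so 2 doublings → 70 years.

about 70 years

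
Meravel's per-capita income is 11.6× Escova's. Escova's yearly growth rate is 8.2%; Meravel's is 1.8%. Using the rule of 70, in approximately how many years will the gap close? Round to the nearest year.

around 39 years

What matters is the difference: 6.4 pp.
Rule of 70 on the gap: the ratio halves every 70/6.4 ≈ 10.94 years.
An 11.6× gap takes log₂(11.6) ≈ 3.54 halvings to close: 3.54 × 10.94 ≈ 39 years.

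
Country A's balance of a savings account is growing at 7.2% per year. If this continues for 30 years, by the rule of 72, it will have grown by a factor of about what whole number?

Doubling time ≈ 72/7.2 = 10.00 years.
30/10.00 ≈ 3 doublings, so about 2^3 = 8×.

≈ 8 times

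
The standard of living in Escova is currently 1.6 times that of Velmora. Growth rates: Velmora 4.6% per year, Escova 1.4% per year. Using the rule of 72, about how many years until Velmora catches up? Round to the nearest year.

about 15 years

What matters is the difference: 3.2 pp.
Rule of 72 on the gap: the ratio halves every 72/3.2 ≈ 22.50 years.
A 1.6 times gap takes log₂(1.6) ≈ 0.68 halvings to close: 0.68 × 22.50 ≈ 15 years.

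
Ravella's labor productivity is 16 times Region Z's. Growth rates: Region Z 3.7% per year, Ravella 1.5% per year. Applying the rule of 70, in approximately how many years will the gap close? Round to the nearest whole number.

≈ 127 years

Region Z gains on Ravella at 3.7% − 1.5% = 2.2 points a year.
At that relative rate the gap halves every 70/2.2 ≈ 31.82 years.
A 16 times gap closes after 4 halvings: 4 × 31.82 ≈ 127 years.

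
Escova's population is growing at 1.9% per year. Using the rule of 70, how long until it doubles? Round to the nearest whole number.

70/1.9 ≈ 36.84, so it doubles roughly every 37 years.

about 37 years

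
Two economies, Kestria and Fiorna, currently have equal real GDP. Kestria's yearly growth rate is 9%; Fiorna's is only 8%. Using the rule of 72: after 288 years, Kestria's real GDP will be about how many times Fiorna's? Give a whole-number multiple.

Only the 1-point difference matters.
72/1 ≈ 72.00 years per doubling of the ratio; 288 years gives 4.00 doublings, so ≈ 16×.

roughly 16 times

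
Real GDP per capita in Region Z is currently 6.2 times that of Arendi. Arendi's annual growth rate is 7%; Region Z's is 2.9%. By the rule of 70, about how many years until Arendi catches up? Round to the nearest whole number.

around 45 years

What matters is the difference: 4.1 pp.
Rule of 70 on the gap: the ratio halves every 70/4.1 ≈ 17.07 years.
A 6.2 times gap takes log₂(6.2) ≈ 2.63 halvings to close: 2.63 × 17.07 ≈ 45 years.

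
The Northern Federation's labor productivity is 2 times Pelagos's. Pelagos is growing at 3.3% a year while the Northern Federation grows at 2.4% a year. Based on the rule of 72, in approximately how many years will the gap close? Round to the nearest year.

What matters is the difference: 0.9 pp.
Rule of 72 on the gap: the ratio halves every 72/0.9 ≈ 80.00 years.
A 2 times gap closes after 1 halving: 1 × 80.00 ≈ 80 years.

approximately 80 years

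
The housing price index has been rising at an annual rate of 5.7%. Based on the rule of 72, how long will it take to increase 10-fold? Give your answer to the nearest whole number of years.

about 42 years

Doubling time ≈ 72/5.7 = 12.63 years.
Reaching 10× takes log₂(10) ≈ 3.32 doublings.
3.32 × 12.63 ≈ 42 years.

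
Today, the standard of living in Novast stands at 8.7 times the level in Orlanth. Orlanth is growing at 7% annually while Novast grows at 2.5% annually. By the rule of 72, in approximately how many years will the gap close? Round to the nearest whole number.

roughly 50 years

Orlanth gains on Novast at 7% − 2.5% = 4.5 points a year.
At that relative rate the gap halves every 72/4.5 ≈ 16.00 years.
An 8.7 times gap takes log₂(8.7) ≈ 3.12 halvings to close: 3.12 × 16.00 ≈ 50 years.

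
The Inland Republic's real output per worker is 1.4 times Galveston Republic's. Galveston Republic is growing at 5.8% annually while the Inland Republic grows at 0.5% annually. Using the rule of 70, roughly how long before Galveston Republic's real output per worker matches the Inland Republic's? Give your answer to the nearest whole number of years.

The growth-rate gap is 5.8% − 0.5% = 5.3 percentage points.
So the ratio between them halves every 70/5.3 ≈ 13.21 years.
A 1.4 times gap takes log₂(1.4) ≈ 0.49 halvings to close: 0.49 × 13.21 ≈ 6 years.

6 years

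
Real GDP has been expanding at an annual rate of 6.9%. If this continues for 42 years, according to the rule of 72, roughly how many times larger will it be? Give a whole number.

16 times

72/6.9 ≈ 10.43 years per doubling.
42 years fits 4 doublings: 2^4 = 16.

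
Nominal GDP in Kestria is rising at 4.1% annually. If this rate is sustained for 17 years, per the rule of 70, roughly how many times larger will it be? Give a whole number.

Doubling time ≈ 70/4.1 = 17.07 years.
17/17.07 ≈ 1 doubling, so about 2^1 = 2×.

about 2 times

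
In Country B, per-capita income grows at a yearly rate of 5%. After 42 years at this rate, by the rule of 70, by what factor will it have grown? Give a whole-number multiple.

Doubling time ≈ 70/5 = 14.00 years.
42/14.00 ≈ 3 doublings, so about 2^3 = 8×.

around 8 times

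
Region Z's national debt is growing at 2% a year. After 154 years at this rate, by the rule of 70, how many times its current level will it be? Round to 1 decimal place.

Doubling time ≈ 70/2 = 35.00 years.
154 years / 35.00 ≈ 4.40 doublings → factor 2^4.40 ≈ 21.1.

roughly 21.1 times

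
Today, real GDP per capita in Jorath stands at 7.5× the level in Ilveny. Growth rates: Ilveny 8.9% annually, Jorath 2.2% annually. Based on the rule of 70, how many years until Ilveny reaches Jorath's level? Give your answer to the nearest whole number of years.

The growth-rate gap is 8.9% − 2.2% = 6.7 percentage points.
So the ratio between them halves every 70/6.7 ≈ 10.45 years.
A 7.5× gap takes log₂(7.5) ≈ 2.91 halvings to close: 2.91 × 10.45 ≈ 30 years.

roughly 30 years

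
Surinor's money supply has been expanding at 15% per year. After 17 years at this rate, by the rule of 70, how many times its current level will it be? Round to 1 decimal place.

Doubles every ≈ 4.67 years (70/15).
17 years is 3.64 doublings; 2^3.64 ≈ 12.5×.

around 12.5 times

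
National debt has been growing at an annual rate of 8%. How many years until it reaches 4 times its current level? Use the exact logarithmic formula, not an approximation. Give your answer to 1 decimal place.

18.0 years

t = ln(4) / ln(1 + 0.08) = 1.3863 / 0.076961 ≈ 18.01.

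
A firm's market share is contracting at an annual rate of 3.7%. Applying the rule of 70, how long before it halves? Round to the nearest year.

≈ 19 years

Halving time ≈ 70 / 3.7 = 18.92 → 19 years.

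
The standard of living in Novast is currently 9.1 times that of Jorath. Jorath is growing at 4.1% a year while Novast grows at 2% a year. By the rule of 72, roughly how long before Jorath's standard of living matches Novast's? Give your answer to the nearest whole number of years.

What matters is the difference: 2.1 pp.
Rule of 72 on the gap: the ratio halves every 72/2.1 ≈ 34.29 years.
A 9.1 times gap takes log₂(9.1) ≈ 3.19 halvings to close: 3.19 × 34.29 ≈ 109 years.

about 109 years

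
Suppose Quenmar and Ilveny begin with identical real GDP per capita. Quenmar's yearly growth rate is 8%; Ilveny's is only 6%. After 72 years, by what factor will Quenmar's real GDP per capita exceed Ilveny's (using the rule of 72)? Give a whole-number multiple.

roughly 4 times

Only the 2-point difference matters.
72/2 ≈ 36.00 years per doubling of the ratio; 72 years gives 2.00 doublings, so ≈ 4×.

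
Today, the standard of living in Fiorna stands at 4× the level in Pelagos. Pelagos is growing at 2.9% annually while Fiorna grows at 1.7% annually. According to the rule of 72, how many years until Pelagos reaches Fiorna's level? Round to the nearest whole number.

The growth-rate gap is 2.9% − 1.7% = 1.2 percentage points.
So the ratio between them halves every 72/1.2 ≈ 60.00 years.
A 4× gap closes after 2 halvings: 2 × 60.00 ≈ 120 years.

approximately 120 years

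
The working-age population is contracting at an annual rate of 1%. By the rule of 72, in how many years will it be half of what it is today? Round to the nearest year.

about 72 years

The rule works in reverse for decay: 72/1 ≈ 72.00 years to halve.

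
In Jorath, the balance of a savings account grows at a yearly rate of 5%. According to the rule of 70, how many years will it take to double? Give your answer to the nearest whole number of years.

Doubling time ≈ 70 / 5 = 14.00 years.

≈ 14 years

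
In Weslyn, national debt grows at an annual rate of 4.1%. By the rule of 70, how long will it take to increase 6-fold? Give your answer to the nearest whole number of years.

At 4.1% it doubles every 70/4.1 ≈ 17.07 years.
Reaching 6× takes log₂(6) ≈ 2.58 doublings.
2.58 × 17.07 ≈ 44 years.

around 44 years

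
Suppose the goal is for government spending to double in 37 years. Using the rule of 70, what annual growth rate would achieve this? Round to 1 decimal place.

70 / 37 ≈ 1.89, so about 1.9% annually.

around 1.9% annually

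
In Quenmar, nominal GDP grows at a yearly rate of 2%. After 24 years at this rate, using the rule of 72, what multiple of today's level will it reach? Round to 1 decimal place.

Doubles every ≈ 36.00 years (72/2).
24 years is 0.67 doublings; 2^0.67 ≈ 1.6×.

approximately 1.6 times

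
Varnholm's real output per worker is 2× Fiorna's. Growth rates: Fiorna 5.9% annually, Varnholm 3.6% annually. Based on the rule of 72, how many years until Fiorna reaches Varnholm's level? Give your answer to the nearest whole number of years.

What matters is the difference: 2.3 pp.
Rule of 72 on the gap: the ratio halves every 72/2.3 ≈ 31.30 years.
A 2× gap closes after 1 halving: 1 × 31.30 ≈ 31 years.

≈ 31 years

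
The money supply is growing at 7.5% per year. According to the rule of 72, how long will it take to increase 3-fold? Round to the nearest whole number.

One doubling takes 72/7.5 = 9.60 years.
Reaching 3× takes log₂(3) ≈ 1.58 doublings.
1.58 × 9.60 ≈ 15 years.

15 years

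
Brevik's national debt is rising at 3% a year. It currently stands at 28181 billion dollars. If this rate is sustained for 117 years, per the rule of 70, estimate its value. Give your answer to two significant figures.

It doubles every 70/3 ≈ 23.33 years, so 117 years is 5.02 doublings.
2^5.02 ≈ 32.45; 28181 × 32.45 ≈ 910000 billion dollars.

910000 billion dollars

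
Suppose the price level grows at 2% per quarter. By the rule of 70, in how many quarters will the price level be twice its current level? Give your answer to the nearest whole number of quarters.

70/2 ≈ 35.00, so it doubles roughly every 35 quarters.

approximately 35 quarters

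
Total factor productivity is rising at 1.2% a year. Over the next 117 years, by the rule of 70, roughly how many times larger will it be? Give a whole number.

around 4 times

Doubling time ≈ 70/1.2 = 58.33 years.
117/58.33 ≈ 2 doublings, so about 2^2 = 4×.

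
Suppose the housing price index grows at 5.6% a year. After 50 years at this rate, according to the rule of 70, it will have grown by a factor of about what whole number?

70/5.6 ≈ 12.50 years per doubling.
50 years fits 4 doublings: 2^4 = 16.

about 16 times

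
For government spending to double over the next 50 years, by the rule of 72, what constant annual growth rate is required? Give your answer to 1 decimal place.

1.4% a year

72 / 50 ≈ 1.44, so about 1.4% a year.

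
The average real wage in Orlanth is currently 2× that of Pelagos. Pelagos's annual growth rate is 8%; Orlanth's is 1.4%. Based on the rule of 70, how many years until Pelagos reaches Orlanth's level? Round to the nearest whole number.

What matters is the difference: 6.6 pp.
Rule of 70 on the gap: the ratio halves every 70/6.6 ≈ 10.61 years.
A 2× gap closes after 1 halving: 1 × 10.61 ≈ 11 years.

approximately 11 years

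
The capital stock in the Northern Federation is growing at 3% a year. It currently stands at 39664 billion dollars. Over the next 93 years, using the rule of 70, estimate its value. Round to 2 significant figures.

around 630000 billion dollars

Doubling time ≈ 70/3 = 23.33 years.
93 years is 93/23.33 ≈ 3.99 doublings, a factor of 2^3.99 ≈ 15.89.
39664 × 15.89 ≈ 630000 billion dollars.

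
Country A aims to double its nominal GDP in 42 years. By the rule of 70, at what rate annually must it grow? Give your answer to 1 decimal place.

70 / 42 ≈ 1.67, so about 1.7% annually.

roughly 1.7% annually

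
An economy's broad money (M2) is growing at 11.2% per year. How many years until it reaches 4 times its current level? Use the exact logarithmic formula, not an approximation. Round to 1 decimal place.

t = ln(4) / ln(1 + 0.112) = 1.3863 / 0.106160 ≈ 13.06.

13.1 years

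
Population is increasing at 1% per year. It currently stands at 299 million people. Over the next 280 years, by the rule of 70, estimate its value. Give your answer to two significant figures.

4800 million people

Doubling time ≈ 70/1 = 70.00 years.
280 years is 280/70.00 ≈ 4.00 doublings, a factor of 2^4.00 ≈ 16.00.
299 × 16.00 ≈ 4800 million people.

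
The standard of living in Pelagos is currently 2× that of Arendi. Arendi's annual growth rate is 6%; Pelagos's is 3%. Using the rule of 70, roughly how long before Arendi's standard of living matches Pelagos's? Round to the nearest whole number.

roughly 23 years

What matters is the difference: 3 pp.
Rule of 70 on the gap: the ratio halves every 70/3 ≈ 23.33 years.
A 2× gap closes after 1 halving: 1 × 23.33 ≈ 23 years.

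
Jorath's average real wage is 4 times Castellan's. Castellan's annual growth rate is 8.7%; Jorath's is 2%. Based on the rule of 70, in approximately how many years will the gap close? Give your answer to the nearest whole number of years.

around 21 years

What matters is the difference: 6.7 pp.
Rule of 70 on the gap: the ratio halves every 70/6.7 ≈ 10.45 years.
A 4 times gap closes after 2 halvings: 2 × 10.45 ≈ 21 years.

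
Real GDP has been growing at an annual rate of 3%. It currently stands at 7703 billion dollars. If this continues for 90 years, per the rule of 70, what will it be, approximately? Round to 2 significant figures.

around 110000 billion dollars

Doubling time ≈ 70/3 = 23.33 years.
90 years is 90/23.33 ≈ 3.86 doublings, a factor of 2^3.86 ≈ 14.52.
7703 × 14.52 ≈ 110000 billion dollars.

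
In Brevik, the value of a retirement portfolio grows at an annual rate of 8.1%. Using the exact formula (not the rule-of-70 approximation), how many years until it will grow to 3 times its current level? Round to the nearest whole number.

t = ln(3) / ln(1 + 0.081) = 1.0986 / 0.077887 ≈ 14.11.
≈ 14 years.

14 years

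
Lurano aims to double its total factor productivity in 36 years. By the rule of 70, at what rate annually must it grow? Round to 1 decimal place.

70 / 36 ≈ 1.94, so about 1.9% annually.

approximately 1.9%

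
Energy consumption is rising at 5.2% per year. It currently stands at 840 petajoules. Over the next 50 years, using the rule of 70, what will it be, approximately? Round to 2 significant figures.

approximately 11000 petajoules

Doubling time ≈ 70/5.2 = 13.46 years.
50 years is 50/13.46 ≈ 3.71 doublings, a factor of 2^3.71 ≈ 13.09.
840 × 13.09 ≈ 11000 petajoules.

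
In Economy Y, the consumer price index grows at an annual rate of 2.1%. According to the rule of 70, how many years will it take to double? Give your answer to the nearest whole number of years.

70/2.1 ≈ 33.33, so it doubles roughly every 33 years.

around 33 years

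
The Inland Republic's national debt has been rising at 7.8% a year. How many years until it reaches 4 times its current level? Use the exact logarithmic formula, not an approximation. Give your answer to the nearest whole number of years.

18 years

t = ln(4) / ln(1 + 0.078) = 1.3863 / 0.075107 ≈ 18.46.
≈ 18 years.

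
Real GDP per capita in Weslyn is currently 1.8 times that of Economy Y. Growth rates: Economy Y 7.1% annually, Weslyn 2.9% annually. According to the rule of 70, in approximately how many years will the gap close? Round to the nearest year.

≈ 14 years

What matters is the difference: 4.2 pp.
Rule of 70 on the gap: the ratio halves every 70/4.2 ≈ 16.67 years.
A 1.8 times gap takes log₂(1.8) ≈ 0.85 halvings to close: 0.85 × 16.67 ≈ 14 years.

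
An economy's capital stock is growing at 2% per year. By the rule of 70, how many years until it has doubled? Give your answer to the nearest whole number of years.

roughly 35 years

At 2%, doubling takes about 70/2 = 35.00 years.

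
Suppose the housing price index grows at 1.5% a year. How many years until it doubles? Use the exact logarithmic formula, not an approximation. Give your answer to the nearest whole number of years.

47 years

t = ln(2) / ln(1 + 0.015) = 0.6931 / 0.014889 ≈ 46.55.
≈ 47 years.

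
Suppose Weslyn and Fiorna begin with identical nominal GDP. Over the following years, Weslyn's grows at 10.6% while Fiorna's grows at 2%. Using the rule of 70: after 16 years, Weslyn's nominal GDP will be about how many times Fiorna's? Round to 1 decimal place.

Only the 8.6-point difference matters.
70/8.6 ≈ 8.14 years per doubling of the ratio; 16 years gives 1.97 doublings, so ≈ 3.9×.

3.9 times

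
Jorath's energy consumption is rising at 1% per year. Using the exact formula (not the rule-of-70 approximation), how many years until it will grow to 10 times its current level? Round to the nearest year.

t = ln(10) / ln(1 + 0.01) = 2.3026 / 0.009950 ≈ 231.42.
≈ 231 years.

231 years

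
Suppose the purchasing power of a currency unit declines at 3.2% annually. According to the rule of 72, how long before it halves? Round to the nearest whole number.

Halving time ≈ 72 / 3.2 = 22.50 → 23 years.

23 years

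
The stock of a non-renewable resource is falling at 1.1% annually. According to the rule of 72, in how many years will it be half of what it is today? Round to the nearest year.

Halving time ≈ 72 / 1.1 = 65.45 → 65 years.

about 65 years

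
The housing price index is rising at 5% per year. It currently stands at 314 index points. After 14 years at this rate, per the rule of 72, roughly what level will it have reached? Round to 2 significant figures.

about 620 index points

It doubles every 72/5 ≈ 14.40 years, so 14 years is 0.97 doublings.
2^0.97 ≈ 1.96; 314 × 1.96 ≈ 620 index points.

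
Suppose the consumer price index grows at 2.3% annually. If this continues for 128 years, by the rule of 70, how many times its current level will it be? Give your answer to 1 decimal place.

Doubling time ≈ 70/2.3 = 30.43 years.
128 years / 30.43 ≈ 4.21 doublings → factor 2^4.21 ≈ 18.5.

around 18.5 times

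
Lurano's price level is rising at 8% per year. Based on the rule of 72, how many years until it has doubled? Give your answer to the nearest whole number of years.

9 years

Doubling time ≈ 72 / 8 = 9.00 years.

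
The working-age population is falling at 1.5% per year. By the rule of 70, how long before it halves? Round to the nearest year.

Falling at 1.5%, it halves about every 70/1.5 = 46.67 years.

approximately 47 years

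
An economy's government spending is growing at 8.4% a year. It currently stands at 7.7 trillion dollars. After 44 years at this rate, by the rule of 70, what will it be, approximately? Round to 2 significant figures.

roughly 300 trillion dollars

It doubles every 70/8.4 ≈ 8.33 years, so 44 years is 5.28 doublings.
2^5.28 ≈ 38.85; 7.7 × 38.85 ≈ 300 trillion dollars.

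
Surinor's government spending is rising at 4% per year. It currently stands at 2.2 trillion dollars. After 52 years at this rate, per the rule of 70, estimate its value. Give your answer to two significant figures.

about 17 trillion dollars

Doubling time ≈ 70/4 = 17.50 years.
52 years is 52/17.50 ≈ 2.97 doublings, a factor of 2^2.97 ≈ 7.84.
2.2 × 7.84 ≈ 17 trillion dollars.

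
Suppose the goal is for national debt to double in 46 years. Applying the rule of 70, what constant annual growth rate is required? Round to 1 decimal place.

70 / 46 ≈ 1.52, so about 1.5% annually.

1.5% annually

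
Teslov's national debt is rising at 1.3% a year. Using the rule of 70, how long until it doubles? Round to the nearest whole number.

54 years

Doubling time ≈ 70 / 1.3 = 53.85 years.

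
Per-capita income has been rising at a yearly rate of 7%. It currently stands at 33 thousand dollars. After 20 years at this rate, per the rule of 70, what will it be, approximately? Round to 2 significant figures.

Doubling time ≈ 70/7 = 10.00 years.
20 years is 20/10.00 ≈ 2.00 doublings, a factor of 2^2.00 ≈ 4.00.
33 × 4.00 ≈ 130 thousand dollars.

≈ 130 thousand dollars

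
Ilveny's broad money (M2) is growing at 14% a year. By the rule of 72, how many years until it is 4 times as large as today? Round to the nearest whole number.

Doubling time ≈ 72/14 = 5.14 years.
Getting to 4× needs 2 doublings: 2 × 5.14 ≈ 10 years.

approximately 10 years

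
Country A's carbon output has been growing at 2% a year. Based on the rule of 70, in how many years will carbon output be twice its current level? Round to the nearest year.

about 35 years

Doubling time ≈ 70 / 2 = 35.00 years.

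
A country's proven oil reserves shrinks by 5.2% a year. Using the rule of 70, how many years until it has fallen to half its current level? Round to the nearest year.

The rule works in reverse for decay: 70/5.2 ≈ 13.46 years to halve.

approximately 13 years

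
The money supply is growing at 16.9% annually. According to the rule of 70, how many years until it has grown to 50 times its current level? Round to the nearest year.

≈ 23 years

Doubling time ≈ 70/16.9 = 4.14 years.
50× is log₂ 50 ≈ 5.64 doublings, so ≈ 5.64 × 4.14 = 23 years.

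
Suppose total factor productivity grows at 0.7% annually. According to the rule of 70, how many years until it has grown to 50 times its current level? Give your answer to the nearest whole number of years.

approximately 564 years

One doubling takes 70/0.7 = 100.00 years.
Reaching 50× takes log₂(50) ≈ 5.64 doublings.
5.64 × 100.00 ≈ 564 years.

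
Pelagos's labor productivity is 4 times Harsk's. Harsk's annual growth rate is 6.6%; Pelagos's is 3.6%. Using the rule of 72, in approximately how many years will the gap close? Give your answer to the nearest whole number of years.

What matters is the difference: 3 pp.
Rule of 72 on the gap: the ratio halves every 72/3 ≈ 24.00 years.
A 4 times gap closes after 2 halvings: 2 × 24.00 ≈ 48 years.

around 48 years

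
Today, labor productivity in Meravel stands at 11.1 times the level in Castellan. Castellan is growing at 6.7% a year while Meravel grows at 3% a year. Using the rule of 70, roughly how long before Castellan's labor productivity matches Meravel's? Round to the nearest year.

roughly 66 years

The growth-rate gap is 6.7% − 3% = 3.7 percentage points.
So the ratio between them halves every 70/3.7 ≈ 18.92 years.
An 11.1 times gap takes log₂(11.1) ≈ 3.47 halvings to close: 3.47 × 18.92 ≈ 66 years.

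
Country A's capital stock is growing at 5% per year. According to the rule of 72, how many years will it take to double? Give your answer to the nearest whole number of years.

14 years

Doubling time ≈ 72 / 5 = 14.40 years.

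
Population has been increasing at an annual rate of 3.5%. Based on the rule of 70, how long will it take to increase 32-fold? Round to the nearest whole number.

One doubling takes 70/3.5 = 20.00 years.
32 = 2^5, so 5 doublings → 100 years.

≈ 100 years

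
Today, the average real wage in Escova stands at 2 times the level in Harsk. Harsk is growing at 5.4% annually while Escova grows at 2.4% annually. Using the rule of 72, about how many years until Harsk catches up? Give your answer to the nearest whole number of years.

What matters is the difference: 3 pp.
Rule of 72 on the gap: the ratio halves every 72/3 ≈ 24.00 years.
A 2 times gap closes after 1 halving: 1 × 24.00 ≈ 24 years.

≈ 24 years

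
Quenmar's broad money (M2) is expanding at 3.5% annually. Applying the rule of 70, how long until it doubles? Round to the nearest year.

approximately 20 years

At 3.5%, doubling takes about 70/3.5 = 20.00 years.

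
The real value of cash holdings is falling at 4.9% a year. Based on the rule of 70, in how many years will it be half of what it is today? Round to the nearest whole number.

The rule works in reverse for decay: 70/4.9 ≈ 14.29 years to halve.

around 14 years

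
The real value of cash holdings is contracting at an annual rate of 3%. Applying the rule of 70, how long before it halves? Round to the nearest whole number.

≈ 23 years

Halving time ≈ 70 / 3 = 23.33 → 23 years.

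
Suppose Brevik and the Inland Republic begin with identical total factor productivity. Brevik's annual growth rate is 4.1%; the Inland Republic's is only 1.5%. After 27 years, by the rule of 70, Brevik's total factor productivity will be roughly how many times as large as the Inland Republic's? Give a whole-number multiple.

around 2 times

Only the 2.6-point difference matters.
70/2.6 ≈ 26.92 years per doubling of the ratio; 27 years gives 1.00 doublings, so ≈ 2×.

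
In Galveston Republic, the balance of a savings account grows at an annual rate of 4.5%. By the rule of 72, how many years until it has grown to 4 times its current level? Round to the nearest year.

Doubling time ≈ 72/4.5 = 16.00 years.
Getting to 4× needs 2 doublings: 2 × 16.00 ≈ 32 years.

roughly 32 years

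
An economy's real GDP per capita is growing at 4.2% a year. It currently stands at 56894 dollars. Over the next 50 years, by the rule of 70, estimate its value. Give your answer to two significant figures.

It doubles every 70/4.2 ≈ 16.67 years, so 50 years is 3.00 doublings.
2^3.00 ≈ 8.00; 56894 × 8.00 ≈ 460000 dollars.

about 460000 dollars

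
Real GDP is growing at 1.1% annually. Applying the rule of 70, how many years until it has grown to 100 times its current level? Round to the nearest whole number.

Doubling time ≈ 70/1.1 = 63.64 years.
Reaching 100× takes log₂(100) ≈ 6.64 doublings.
6.64 × 63.64 ≈ 423 years.

around 423 years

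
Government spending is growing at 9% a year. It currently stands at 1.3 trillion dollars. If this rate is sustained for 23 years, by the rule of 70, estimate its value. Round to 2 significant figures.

about 10 trillion dollars

Doubling time ≈ 70/9 = 7.78 years.
23 years is 23/7.78 ≈ 2.96 doublings, a factor of 2^2.96 ≈ 7.78.
1.3 × 7.78 ≈ 10 trillion dollars.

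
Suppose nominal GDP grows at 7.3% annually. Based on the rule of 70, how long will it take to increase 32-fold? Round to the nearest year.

around 48 years

At 7.3% it doubles every 70/7.3 ≈ 9.59 years.
32× is 5 doublings, so 5 × 9.59 ≈ 48 years.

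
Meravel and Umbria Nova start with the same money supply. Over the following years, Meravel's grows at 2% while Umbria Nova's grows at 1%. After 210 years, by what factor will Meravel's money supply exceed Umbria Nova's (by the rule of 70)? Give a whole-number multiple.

Only the 1-point difference matters.
70/1 ≈ 70.00 years per doubling of the ratio; 210 years gives 3.00 doublings, so ≈ 8×.

around 8 times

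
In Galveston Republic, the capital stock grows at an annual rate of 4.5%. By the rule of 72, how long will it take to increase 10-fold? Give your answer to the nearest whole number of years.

≈ 53 years

One doubling takes 72/4.5 = 16.00 years.
10× is log₂ 10 ≈ 3.32 doublings, so ≈ 3.32 × 16.00 = 53 years.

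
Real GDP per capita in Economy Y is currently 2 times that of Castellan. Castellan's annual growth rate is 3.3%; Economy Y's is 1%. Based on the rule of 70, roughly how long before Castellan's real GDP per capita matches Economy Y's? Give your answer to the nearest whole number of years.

Castellan gains on Economy Y at 3.3% − 1% = 2.3 points a year.
At that relative rate the gap halves every 70/2.3 ≈ 30.43 years.
A 2 times gap closes after 1 halving: 1 × 30.43 ≈ 30 years.

approximately 30 years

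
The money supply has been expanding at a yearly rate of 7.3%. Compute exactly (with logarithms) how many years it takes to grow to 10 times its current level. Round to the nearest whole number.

33 years

t = ln(10) / ln(1 + 0.073) = 2.3026 / 0.070458 ≈ 32.68.
≈ 33 years.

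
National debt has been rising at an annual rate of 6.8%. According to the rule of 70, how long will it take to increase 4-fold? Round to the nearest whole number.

roughly 21 years

At 6.8% it doubles every 70/6.8 ≈ 10.29 years.
4 = 2^2, so 2 doublings → 21 years.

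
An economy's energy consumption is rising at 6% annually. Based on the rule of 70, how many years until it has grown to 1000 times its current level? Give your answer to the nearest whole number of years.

Doubling time ≈ 70/6 = 11.67 years.
Reaching 1000× takes log₂(1000) ≈ 9.97 doublings.
9.97 × 11.67 ≈ 116 years.

about 116 years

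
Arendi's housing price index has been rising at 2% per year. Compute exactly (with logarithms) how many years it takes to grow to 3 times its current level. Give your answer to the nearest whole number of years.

55 years

t = ln(3) / ln(1 + 0.02) = 1.0986 / 0.019803 ≈ 55.48.
≈ 55 years.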